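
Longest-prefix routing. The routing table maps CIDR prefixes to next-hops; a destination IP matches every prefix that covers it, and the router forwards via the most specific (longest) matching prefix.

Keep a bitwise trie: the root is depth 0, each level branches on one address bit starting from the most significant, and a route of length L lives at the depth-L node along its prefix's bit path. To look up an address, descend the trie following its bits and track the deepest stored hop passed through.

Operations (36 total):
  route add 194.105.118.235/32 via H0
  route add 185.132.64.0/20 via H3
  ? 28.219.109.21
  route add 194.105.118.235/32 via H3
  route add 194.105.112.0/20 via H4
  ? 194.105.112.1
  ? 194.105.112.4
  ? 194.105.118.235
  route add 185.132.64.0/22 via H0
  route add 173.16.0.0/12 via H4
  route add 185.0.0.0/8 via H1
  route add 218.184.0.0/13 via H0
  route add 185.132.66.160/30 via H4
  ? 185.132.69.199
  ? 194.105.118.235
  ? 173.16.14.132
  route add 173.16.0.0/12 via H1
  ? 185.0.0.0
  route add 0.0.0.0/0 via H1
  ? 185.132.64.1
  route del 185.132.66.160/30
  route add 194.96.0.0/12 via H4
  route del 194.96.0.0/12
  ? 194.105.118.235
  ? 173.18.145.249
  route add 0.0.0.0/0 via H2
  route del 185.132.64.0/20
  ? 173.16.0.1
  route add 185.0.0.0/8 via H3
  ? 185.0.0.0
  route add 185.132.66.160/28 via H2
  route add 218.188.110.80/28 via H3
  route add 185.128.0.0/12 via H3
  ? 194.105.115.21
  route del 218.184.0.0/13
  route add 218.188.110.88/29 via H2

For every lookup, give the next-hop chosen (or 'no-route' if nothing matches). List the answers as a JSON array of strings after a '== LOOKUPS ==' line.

Trace:
  + 194.105.118.235/32 (H0) depth=32
  + 185.132.64.0/20 (H3) depth=20
  lookup 28.219.109.21: bits ε walk d0:- -> no-route
  + 194.105.118.235/32 (H3) depth=32
  + 194.105.112.0/20 (H4) depth=20
  lookup 194.105.112.1: bits 110000100110100101110 walk d0:-→d1:-→d2:-→d3:-→d4:-→d5:-→d6:-→d7:-→d8:-→d9:-→d10:-→d11:-→d12:-→d13:-→d14:-→d15:-→d16:-→d17:-→d18:-→d19:-→d20:H4→d21:- -> H4
  lookup 194.105.112.4: bits 110000100110100101110 walk d0:-→d1:-→d2:-→d3:-→d4:-→d5:-→d6:-→d7:-→d8:-→d9:-→d10:-→d11:-→d12:-→d13:-→d14:-→d15:-→d16:-→d17:-→d18:-→d19:-→d20:H4→d21:- -> H4
  lookup 194.105.118.235: bits 11000010011010010111011011101011 walk d0:-→d1:-→d2:-→d3:-→d4:-→d5:-→d6:-→d7:-→d8:-→d9:-→d10:-→d11:-→d12:-→d13:-→d14:-→d15:-→d16:-→d17:-→d18:-→d19:-→d20:H4→d21:-→d22:-→d23:-→d24:-→d25:-→d26:-→d27:-→d28:-→d29:-→d30:-→d31:-→d32:H3 -> H3
  + 185.132.64.0/22 (H0) depth=22
  + 173.16.0.0/12 (H4) depth=12
  + 185.0.0.0/8 (H1) depth=8
  + 218.184.0.0/13 (H0) depth=13
  + 185.132.66.160/30 (H4) depth=30
  lookup 185.132.69.199: bits 101110011000010001000 walk d0:-→d1:-→d2:-→d3:-→d4:-→d5:-→d6:-→d7:-→d8:H1→d9:-→d10:-→d11:-→d12:-→d13:-→d14:-→d15:-→d16:-→d17:-→d18:-→d19:-→d20:H3→d21:- -> H3
  lookup 194.105.118.235: bits 11000010011010010111011011101011 walk d0:-→d1:-→d2:-→d3:-→d4:-→d5:-→d6:-→d7:-→d8:-→d9:-→d10:-→d11:-→d12:-→d13:-→d14:-→d15:-→d16:-→d17:-→d18:-→d19:-→d20:H4→d21:-→d22:-→d23:-→d24:-→d25:-→d26:-→d27:-→d28:-→d29:-→d30:-→d31:-→d32:H3 -> H3
  lookup 173.16.14.132: bits 101011010001 walk d0:-→d1:-→d2:-→d3:-→d4:-→d5:-→d6:-→d7:-→d8:-→d9:-→d10:-→d11:-→d12:H4 -> H4
  + 173.16.0.0/12 (H1) depth=12
  lookup 185.0.0.0: bits 10111001 walk d0:-→d1:-→d2:-→d3:-→d4:-→d5:-→d6:-→d7:-→d8:H1 -> H1
  + 0.0.0.0/0 (H1) depth=0
  lookup 185.132.64.1: bits 1011100110000100010000 walk d0:H1→d1:-→d2:-→d3:-→d4:-→d5:-→d6:-→d7:-→d8:H1→d9:-→d10:-→d11:-→d12:-→d13:-→d14:-→d15:-→d16:-→d17:-→d18:-→d19:-→d20:H3→d21:-→d22:H0 -> H0
  del 185.132.66.160/30 (clear depth 30)
  + 194.96.0.0/12 (H4) depth=12
  del 194.96.0.0/12 (clear depth 12)
  lookup 194.105.118.235: bits 11000010011010010111011011101011 walk d0:H1→d1:-→d2:-→d3:-→d4:-→d5:-→d6:-→d7:-→d8:-→d9:-→d10:-→d11:-→d12:-→d13:-→d14:-→d15:-→d16:-→d17:-→d18:-→d19:-→d20:H4→d21:-→d22:-→d23:-→d24:-→d25:-→d26:-→d27:-→d28:-→d29:-→d30:-→d31:-→d32:H3 -> H3
  lookup 173.18.145.249: bits 101011010001 walk d0:H1→d1:-→d2:-→d3:-→d4:-→d5:-→d6:-→d7:-→d8:-→d9:-→d10:-→d11:-→d12:H1 -> H1
  + 0.0.0.0/0 (H2) depth=0
  del 185.132.64.0/20 (clear depth 20)
  lookup 173.16.0.1: bits 101011010001 walk d0:H2→d1:-→d2:-→d3:-→d4:-→d5:-→d6:-→d7:-→d8:-→d9:-→d10:-→d11:-→d12:H1 -> H1
  + 185.0.0.0/8 (H3) depth=8
  lookup 185.0.0.0: bits 10111001 walk d0:H2→d1:-→d2:-→d3:-→d4:-→d5:-→d6:-→d7:-→d8:H3 -> H3
  + 185.132.66.160/28 (H2) depth=28
  + 218.188.110.80/28 (H3) depth=28
  + 185.128.0.0/12 (H3) depth=12
  lookup 194.105.115.21: bits 110000100110100101110 walk d0:H2→d1:-→d2:-→d3:-→d4:-→d5:-→d6:-→d7:-→d8:-→d9:-→d10:-→d11:-→d12:-→d13:-→d14:-→d15:-→d16:-→d17:-→d18:-→d19:-→d20:H4→d21:- -> H4
  del 218.184.0.0/13 (clear depth 13)
  + 218.188.110.88/29 (H2) depth=29

== LOOKUPS ==
["no-route","H4","H4","H3","H3","H3","H4","H1","H0","H3","H1","H1","H3","H4"]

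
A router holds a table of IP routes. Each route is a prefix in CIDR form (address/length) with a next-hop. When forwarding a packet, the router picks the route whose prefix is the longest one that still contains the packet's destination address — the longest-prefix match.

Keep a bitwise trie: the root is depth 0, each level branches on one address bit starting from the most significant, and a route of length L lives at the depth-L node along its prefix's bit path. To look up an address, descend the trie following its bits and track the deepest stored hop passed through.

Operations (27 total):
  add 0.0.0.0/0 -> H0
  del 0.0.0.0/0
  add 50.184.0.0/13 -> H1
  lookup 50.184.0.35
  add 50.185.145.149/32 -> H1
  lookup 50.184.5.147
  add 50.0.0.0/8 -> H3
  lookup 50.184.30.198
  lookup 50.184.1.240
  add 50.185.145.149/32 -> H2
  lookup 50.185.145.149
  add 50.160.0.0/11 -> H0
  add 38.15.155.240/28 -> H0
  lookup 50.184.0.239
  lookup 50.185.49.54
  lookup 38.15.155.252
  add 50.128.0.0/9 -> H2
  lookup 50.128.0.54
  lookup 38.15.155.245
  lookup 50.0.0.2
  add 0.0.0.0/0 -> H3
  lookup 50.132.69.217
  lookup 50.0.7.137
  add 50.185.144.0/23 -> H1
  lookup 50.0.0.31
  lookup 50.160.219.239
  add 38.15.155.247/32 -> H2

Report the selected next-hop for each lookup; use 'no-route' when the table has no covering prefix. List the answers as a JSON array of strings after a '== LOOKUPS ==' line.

Process each operation:
  + 0.0.0.0/0 (H0) depth=0
  - 0.0.0.0/0 clear@0
  + 50.184.0.0/13 (H1) depth=13
  Q 50.184.0.35: descend 0011001010111 ; hops seen [H1] ; pick H1
  + 50.185.145.149/32 (H1) depth=32
  Q 50.184.5.147: descend 001100101011100 ; hops seen [H1] ; pick H1
  + 50.0.0.0/8 (H3) depth=8
  Q 50.184.30.198: descend 001100101011100 ; hops seen [H3,H1] ; pick H1
  Q 50.184.1.240: descend 001100101011100 ; hops seen [H3,H1] ; pick H1
  + 50.185.145.149/32 (H2) depth=32
  Q 50.185.145.149: descend 00110010101110011001000110010101 ; hops seen [H3,H1,H2] ; pick H2
  + 50.160.0.0/11 (H0) depth=11
  + 38.15.155.240/28 (H0) depth=28
  Q 50.184.0.239: descend 001100101011100 ; hops seen [H3,H0,H1] ; pick H1
  Q 50.185.49.54: descend 0011001010111001 ; hops seen [H3,H0,H1] ; pick H1
  Q 38.15.155.252: descend 0010011000001111100110111111 ; hops seen [H0] ; pick H0
  + 50.128.0.0/9 (H2) depth=9
  Q 50.128.0.54: descend 0011001010 ; hops seen [H3,H2] ; pick H2
  Q 38.15.155.245: descend 0010011000001111100110111111 ; hops seen [H0] ; pick H0
  Q 50.0.0.2: descend 00110010 ; hops seen [H3] ; pick H3
  + 0.0.0.0/0 (H3) depth=0
  Q 50.132.69.217: descend 0011001010 ; hops seen [H3,H3,H2] ; pick H2
  Q 50.0.7.137: descend 00110010 ; hops seen [H3,H3] ; pick H3
  + 50.185.144.0/23 (H1) depth=23
  Q 50.0.0.31: descend 00110010 ; hops seen [H3,H3] ; pick H3
  Q 50.160.219.239: descend 00110010101 ; hops seen [H3,H3,H2,H0] ; pick H0
  + 38.15.155.247/32 (H2) depth=32

== LOOKUPS ==
["H1","H1","H1","H1","H2","H1","H1","H0","H2","H0","H3","H2","H3","H3","H0"]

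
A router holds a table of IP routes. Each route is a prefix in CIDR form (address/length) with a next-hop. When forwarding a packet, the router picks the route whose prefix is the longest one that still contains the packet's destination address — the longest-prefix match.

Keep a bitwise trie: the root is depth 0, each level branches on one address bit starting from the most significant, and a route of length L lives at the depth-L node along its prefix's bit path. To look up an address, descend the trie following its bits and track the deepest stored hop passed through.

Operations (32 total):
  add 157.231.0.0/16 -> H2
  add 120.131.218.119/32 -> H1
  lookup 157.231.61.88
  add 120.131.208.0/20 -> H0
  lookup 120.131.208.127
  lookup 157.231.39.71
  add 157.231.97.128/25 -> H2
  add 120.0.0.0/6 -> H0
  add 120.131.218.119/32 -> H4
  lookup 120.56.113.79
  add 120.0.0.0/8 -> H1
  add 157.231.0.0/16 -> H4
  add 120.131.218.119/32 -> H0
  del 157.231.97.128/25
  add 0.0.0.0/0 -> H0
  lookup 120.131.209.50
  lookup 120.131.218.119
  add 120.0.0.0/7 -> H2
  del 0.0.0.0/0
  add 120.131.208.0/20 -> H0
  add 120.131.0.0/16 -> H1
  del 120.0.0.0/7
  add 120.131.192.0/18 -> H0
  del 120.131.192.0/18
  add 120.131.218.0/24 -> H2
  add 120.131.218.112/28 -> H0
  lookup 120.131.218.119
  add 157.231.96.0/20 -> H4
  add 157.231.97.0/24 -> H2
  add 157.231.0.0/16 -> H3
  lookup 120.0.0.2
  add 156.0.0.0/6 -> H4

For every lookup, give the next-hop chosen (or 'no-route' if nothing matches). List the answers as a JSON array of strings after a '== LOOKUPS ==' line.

Trace:
  add 157.231.0.0/16 -> H2 at depth 16
  add 120.131.218.119/32 -> H1 at depth 32
  lookup 157.231.61.88: bits 1001110111100111 walk d0:-→d1:-→d2:-→d3:-→d4:-→d5:-→d6:-→d7:-→d8:-→d9:-→d10:-→d11:-→d12:-→d13:-→d14:-→d15:-→d16:H2 -> H2
  add 120.131.208.0/20 -> H0 at depth 20
  lookup 120.131.208.127: bits 01111000100000111101 walk d0:-→d1:-→d2:-→d3:-→d4:-→d5:-→d6:-→d7:-→d8:-→d9:-→d10:-→d11:-→d12:-→d13:-→d14:-→d15:-→d16:-→d17:-→d18:-→d19:-→d20:H0 -> H0
  lookup 157.231.39.71: bits 1001110111100111 walk d0:-→d1:-→d2:-→d3:-→d4:-→d5:-→d6:-→d7:-→d8:-→d9:-→d10:-→d11:-→d12:-→d13:-→d14:-→d15:-→d16:H2 -> H2
  add 157.231.97.128/25 -> H2 at depth 25
  add 120.0.0.0/6 -> H0 at depth 6
  add 120.131.218.119/32 -> H4 at depth 32
  lookup 120.56.113.79: bits 01111000 walk d0:-→d1:-→d2:-→d3:-→d4:-→d5:-→d6:H0→d7:-→d8:- -> H0
  add 120.0.0.0/8 -> H1 at depth 8
  add 157.231.0.0/16 -> H4 at depth 16
  add 120.131.218.119/32 -> H0 at depth 32
  del 157.231.97.128/25 (clear depth 25)
  add 0.0.0.0/0 -> H0 at depth 0
  lookup 120.131.209.50: bits 01111000100000111101 walk d0:H0→d1:-→d2:-→d3:-→d4:-→d5:-→d6:H0→d7:-→d8:H1→d9:-→d10:-→d11:-→d12:-→d13:-→d14:-→d15:-→d16:-→d17:-→d18:-→d19:-→d20:H0 -> H0
  lookup 120.131.218.119: bits 01111000100000111101101001110111 walk d0:H0→d1:-→d2:-→d3:-→d4:-→d5:-→d6:H0→d7:-→d8:H1→d9:-→d10:-→d11:-→d12:-→d13:-→d14:-→d15:-→d16:-→d17:-→d18:-→d19:-→d20:H0→d21:-→d22:-→d23:-→d24:-→d25:-→d26:-→d27:-→d28:-→d29:-→d30:-→d31:-→d32:H0 -> H0
  add 120.0.0.0/7 -> H2 at depth 7
  del 0.0.0.0/0 (clear depth 0)
  add 120.131.208.0/20 -> H0 at depth 20
  add 120.131.0.0/16 -> H1 at depth 16
  del 120.0.0.0/7 (clear depth 7)
  add 120.131.192.0/18 -> H0 at depth 18
  del 120.131.192.0/18 (clear depth 18)
  add 120.131.218.0/24 -> H2 at depth 24
  add 120.131.218.112/28 -> H0 at depth 28
  lookup 120.131.218.119: bits 01111000100000111101101001110111 walk d0:-→d1:-→d2:-→d3:-→d4:-→d5:-→d6:H0→d7:-→d8:H1→d9:-→d10:-→d11:-→d12:-→d13:-→d14:-→d15:-→d16:H1→d17:-→d18:-→d19:-→d20:H0→d21:-→d22:-→d23:-→d24:H2→d25:-→d26:-→d27:-→d28:H0→d29:-→d30:-→d31:-→d32:H0 -> H0
  add 157.231.96.0/20 -> H4 at depth 20
  add 157.231.97.0/24 -> H2 at depth 24
  add 157.231.0.0/16 -> H3 at depth 16
  lookup 120.0.0.2: bits 01111000 walk d0:-→d1:-→d2:-→d3:-→d4:-→d5:-→d6:H0→d7:-→d8:H1 -> H1
  add 156.0.0.0/6 -> H4 at depth 6

== LOOKUPS ==
["H2","H0","H2","H0","H0","H0","H0","H1"]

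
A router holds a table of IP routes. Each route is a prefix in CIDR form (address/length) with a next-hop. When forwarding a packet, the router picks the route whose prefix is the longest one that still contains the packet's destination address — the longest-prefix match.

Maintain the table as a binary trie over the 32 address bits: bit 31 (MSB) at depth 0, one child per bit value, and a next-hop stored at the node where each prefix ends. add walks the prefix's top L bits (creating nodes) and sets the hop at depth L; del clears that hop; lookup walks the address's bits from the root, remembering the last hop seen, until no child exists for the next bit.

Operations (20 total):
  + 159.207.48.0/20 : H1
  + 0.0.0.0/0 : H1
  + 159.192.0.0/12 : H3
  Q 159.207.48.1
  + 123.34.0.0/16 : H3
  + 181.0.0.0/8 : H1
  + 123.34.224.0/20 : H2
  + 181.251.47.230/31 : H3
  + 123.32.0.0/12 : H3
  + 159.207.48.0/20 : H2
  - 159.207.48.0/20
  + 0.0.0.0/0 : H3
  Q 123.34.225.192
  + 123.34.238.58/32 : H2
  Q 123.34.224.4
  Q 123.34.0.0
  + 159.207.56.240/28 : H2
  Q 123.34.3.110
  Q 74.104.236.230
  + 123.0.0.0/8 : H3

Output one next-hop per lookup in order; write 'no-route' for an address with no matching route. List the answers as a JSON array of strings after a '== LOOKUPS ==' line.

Process each operation:
  + 159.207.48.0/20 (H1) depth=20
  + 0.0.0.0/0 (H1) depth=0
  + 159.192.0.0/12 (H3) depth=12
  ? 159.207.48.1  path d0:H1→d1:-→d2:-→d3:-→d4:-→d5:-→d6:-→d7:-→d8:-→d9:-→d10:-→d11:-→d12:H3→d13:-→d14:-→d15:-→d16:-→d17:-→d18:-→d19:-→d20:H1  best=H1
  + 123.34.0.0/16 (H3) depth=16
  + 181.0.0.0/8 (H1) depth=8
  + 123.34.224.0/20 (H2) depth=20
  + 181.251.47.230/31 (H3) depth=31
  + 123.32.0.0/12 (H3) depth=12
  + 159.207.48.0/20 (H2) depth=20
  del 159.207.48.0/20 (clear depth 20)
  + 0.0.0.0/0 (H3) depth=0
  ? 123.34.225.192  path d0:H3→d1:-→d2:-→d3:-→d4:-→d5:-→d6:-→d7:-→d8:-→d9:-→d10:-→d11:-→d12:H3→d13:-→d14:-→d15:-→d16:H3→d17:-→d18:-→d19:-→d20:H2  best=H2
  + 123.34.238.58/32 (H2) depth=32
  ? 123.34.224.4  path d0:H3→d1:-→d2:-→d3:-→d4:-→d5:-→d6:-→d7:-→d8:-→d9:-→d10:-→d11:-→d12:H3→d13:-→d14:-→d15:-→d16:H3→d17:-→d18:-→d19:-→d20:H2  best=H2
  ? 123.34.0.0  path d0:H3→d1:-→d2:-→d3:-→d4:-→d5:-→d6:-→d7:-→d8:-→d9:-→d10:-→d11:-→d12:H3→d13:-→d14:-→d15:-→d16:H3  best=H3
  + 159.207.56.240/28 (H2) depth=28
  ? 123.34.3.110  path d0:H3→d1:-→d2:-→d3:-→d4:-→d5:-→d6:-→d7:-→d8:-→d9:-→d10:-→d11:-→d12:H3→d13:-→d14:-→d15:-→d16:H3  best=H3
  ? 74.104.236.230  path d0:H3→d1:-→d2:-  best=H3
  + 123.0.0.0/8 (H3) depth=8

== LOOKUPS ==
["H1","H2","H2","H3","H3","H3"]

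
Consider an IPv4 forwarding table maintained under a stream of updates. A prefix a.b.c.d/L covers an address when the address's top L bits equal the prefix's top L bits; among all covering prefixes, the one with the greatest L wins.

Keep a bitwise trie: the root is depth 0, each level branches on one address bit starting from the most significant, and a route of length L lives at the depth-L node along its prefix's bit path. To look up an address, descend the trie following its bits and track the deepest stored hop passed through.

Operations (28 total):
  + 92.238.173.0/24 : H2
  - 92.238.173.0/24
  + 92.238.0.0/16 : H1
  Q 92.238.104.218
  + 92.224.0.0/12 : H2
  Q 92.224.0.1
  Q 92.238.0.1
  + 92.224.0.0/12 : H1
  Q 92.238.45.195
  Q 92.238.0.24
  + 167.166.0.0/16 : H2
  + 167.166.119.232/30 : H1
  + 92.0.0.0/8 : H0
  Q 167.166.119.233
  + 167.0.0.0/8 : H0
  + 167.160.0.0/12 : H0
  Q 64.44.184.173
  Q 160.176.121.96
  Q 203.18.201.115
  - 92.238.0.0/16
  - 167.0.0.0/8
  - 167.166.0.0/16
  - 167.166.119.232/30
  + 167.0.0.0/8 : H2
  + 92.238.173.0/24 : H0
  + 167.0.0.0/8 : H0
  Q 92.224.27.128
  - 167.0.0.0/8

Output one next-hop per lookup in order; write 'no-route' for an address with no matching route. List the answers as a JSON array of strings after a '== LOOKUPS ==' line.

Trace:
  + 92.238.173.0/24 (H2) depth=24
  del 92.238.173.0/24 (clear depth 24)
  + 92.238.0.0/16 (H1) depth=16
  Q 92.238.104.218: descend 0101110011101110 ; hops seen [H1] ; pick H1
  + 92.224.0.0/12 (H2) depth=12
  Q 92.224.0.1: descend 010111001110 ; hops seen [H2] ; pick H2
  Q 92.238.0.1: descend 0101110011101110 ; hops seen [H2,H1] ; pick H1
  + 92.224.0.0/12 (H1) depth=12
  Q 92.238.45.195: descend 0101110011101110 ; hops seen [H1,H1] ; pick H1
  Q 92.238.0.24: descend 0101110011101110 ; hops seen [H1,H1] ; pick H1
  + 167.166.0.0/16 (H2) depth=16
  + 167.166.119.232/30 (H1) depth=30
  + 92.0.0.0/8 (H0) depth=8
  Q 167.166.119.233: descend 101001111010011001110111111010 ; hops seen [H2,H1] ; pick H1
  + 167.0.0.0/8 (H0) depth=8
  + 167.160.0.0/12 (H0) depth=12
  Q 64.44.184.173: descend 010 ; hops seen [∅] ; pick no-route
  Q 160.176.121.96: descend 10100 ; hops seen [∅] ; pick no-route
  Q 203.18.201.115: descend 1 ; hops seen [∅] ; pick no-route
  del 92.238.0.0/16 (clear depth 16)
  del 167.0.0.0/8 (clear depth 8)
  del 167.166.0.0/16 (clear depth 16)
  del 167.166.119.232/30 (clear depth 30)
  + 167.0.0.0/8 (H2) depth=8
  + 92.238.173.0/24 (H0) depth=24
  + 167.0.0.0/8 (H0) depth=8
  Q 92.224.27.128: descend 010111001110 ; hops seen [H0,H1] ; pick H1
  del 167.0.0.0/8 (clear depth 8)

== LOOKUPS ==
["H1","H2","H1","H1","H1","H1","no-route","no-route","no-route","H1"]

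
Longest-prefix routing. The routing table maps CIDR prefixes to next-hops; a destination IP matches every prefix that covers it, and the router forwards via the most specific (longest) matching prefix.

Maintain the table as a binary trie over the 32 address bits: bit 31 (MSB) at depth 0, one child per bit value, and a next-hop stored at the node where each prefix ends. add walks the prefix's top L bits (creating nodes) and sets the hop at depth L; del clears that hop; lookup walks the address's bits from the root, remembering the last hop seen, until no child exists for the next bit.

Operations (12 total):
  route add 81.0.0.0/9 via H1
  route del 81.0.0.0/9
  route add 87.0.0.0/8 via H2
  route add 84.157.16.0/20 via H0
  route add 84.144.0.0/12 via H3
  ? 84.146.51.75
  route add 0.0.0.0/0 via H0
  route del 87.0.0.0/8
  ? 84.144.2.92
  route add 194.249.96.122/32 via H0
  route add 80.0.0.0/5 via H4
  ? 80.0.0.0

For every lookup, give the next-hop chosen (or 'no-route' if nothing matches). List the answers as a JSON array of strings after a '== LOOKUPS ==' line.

Apply in order:
  + 81.0.0.0/9 (H1) depth=9
  - 81.0.0.0/9 clear@9
  + 87.0.0.0/8 (H2) depth=8
  + 84.157.16.0/20 (H0) depth=20
  + 84.144.0.0/12 (H3) depth=12
  ? 84.146.51.75  path d0:-→d1:-→d2:-→d3:-→d4:-→d5:-→d6:-→d7:-→d8:-→d9:-→d10:-→d11:-→d12:H3  best=H3
  + 0.0.0.0/0 (H0) depth=0
  - 87.0.0.0/8 clear@8
  ? 84.144.2.92  path d0:H0→d1:-→d2:-→d3:-→d4:-→d5:-→d6:-→d7:-→d8:-→d9:-→d10:-→d11:-→d12:H3  best=H3
  + 194.249.96.122/32 (H0) depth=32
  + 80.0.0.0/5 (H4) depth=5
  ? 80.0.0.0  path d0:H0→d1:-→d2:-→d3:-→d4:-→d5:H4→d6:-→d7:-  best=H4

== LOOKUPS ==
["H3","H3","H4"]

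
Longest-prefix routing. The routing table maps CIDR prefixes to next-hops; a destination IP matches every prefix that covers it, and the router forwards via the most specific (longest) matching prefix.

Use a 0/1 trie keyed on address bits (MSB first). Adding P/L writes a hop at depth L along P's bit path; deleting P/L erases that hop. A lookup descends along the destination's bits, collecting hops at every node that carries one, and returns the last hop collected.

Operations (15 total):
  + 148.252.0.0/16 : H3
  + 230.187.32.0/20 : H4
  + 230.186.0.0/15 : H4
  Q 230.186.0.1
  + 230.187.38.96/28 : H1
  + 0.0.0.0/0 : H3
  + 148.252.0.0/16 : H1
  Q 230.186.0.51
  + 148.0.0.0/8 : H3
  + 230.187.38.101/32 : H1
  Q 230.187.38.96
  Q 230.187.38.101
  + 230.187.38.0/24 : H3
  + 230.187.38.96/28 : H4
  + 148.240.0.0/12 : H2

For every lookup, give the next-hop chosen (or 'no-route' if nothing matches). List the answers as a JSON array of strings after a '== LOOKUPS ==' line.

Process each operation:
  add 148.252.0.0/16 -> H3 at depth 16
  add 230.187.32.0/20 -> H4 at depth 20
  add 230.186.0.0/15 -> H4 at depth 15
  lookup 230.186.0.1: bits 111001101011101 walk d0:-→d1:-→d2:-→d3:-→d4:-→d5:-→d6:-→d7:-→d8:-→d9:-→d10:-→d11:-→d12:-→d13:-→d14:-→d15:H4 -> H4
  add 230.187.38.96/28 -> H1 at depth 28
  add 0.0.0.0/0 -> H3 at depth 0
  add 148.252.0.0/16 -> H1 at depth 16
  lookup 230.186.0.51: bits 111001101011101 walk d0:H3→d1:-→d2:-→d3:-→d4:-→d5:-→d6:-→d7:-→d8:-→d9:-→d10:-→d11:-→d12:-→d13:-→d14:-→d15:H4 -> H4
  add 148.0.0.0/8 -> H3 at depth 8
  add 230.187.38.101/32 -> H1 at depth 32
  lookup 230.187.38.96: bits 11100110101110110010011001100 walk d0:H3→d1:-→d2:-→d3:-→d4:-→d5:-→d6:-→d7:-→d8:-→d9:-→d10:-→d11:-→d12:-→d13:-→d14:-→d15:H4→d16:-→d17:-→d18:-→d19:-→d20:H4→d21:-→d22:-→d23:-→d24:-→d25:-→d26:-→d27:-→d28:H1→d29:- -> H1
  lookup 230.187.38.101: bits 11100110101110110010011001100101 walk d0:H3→d1:-→d2:-→d3:-→d4:-→d5:-→d6:-→d7:-→d8:-→d9:-→d10:-→d11:-→d12:-→d13:-→d14:-→d15:H4→d16:-→d17:-→d18:-→d19:-→d20:H4→d21:-→d22:-→d23:-→d24:-→d25:-→d26:-→d27:-→d28:H1→d29:-→d30:-→d31:-→d32:H1 -> H1
  add 230.187.38.0/24 -> H3 at depth 24
  add 230.187.38.96/28 -> H4 at depth 28
  add 148.240.0.0/12 -> H2 at depth 12

== LOOKUPS ==
["H4","H4","H1","H1"]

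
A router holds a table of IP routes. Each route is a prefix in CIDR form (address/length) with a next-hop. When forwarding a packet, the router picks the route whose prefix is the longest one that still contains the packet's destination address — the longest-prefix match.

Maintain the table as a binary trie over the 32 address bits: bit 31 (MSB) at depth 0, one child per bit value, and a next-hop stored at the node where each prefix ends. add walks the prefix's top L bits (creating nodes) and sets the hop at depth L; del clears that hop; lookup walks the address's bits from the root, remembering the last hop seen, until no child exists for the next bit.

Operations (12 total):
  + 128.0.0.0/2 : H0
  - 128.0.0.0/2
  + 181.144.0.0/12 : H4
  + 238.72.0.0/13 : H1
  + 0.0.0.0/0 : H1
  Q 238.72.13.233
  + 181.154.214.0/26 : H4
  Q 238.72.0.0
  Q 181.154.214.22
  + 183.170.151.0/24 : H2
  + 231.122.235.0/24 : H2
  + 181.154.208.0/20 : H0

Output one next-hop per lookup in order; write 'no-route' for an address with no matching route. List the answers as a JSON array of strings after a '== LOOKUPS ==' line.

Trace:
  + 128.0.0.0/2 (H0) depth=2
  del 128.0.0.0/2 (clear depth 2)
  + 181.144.0.0/12 (H4) depth=12
  + 238.72.0.0/13 (H1) depth=13
  + 0.0.0.0/0 (H1) depth=0
  Q 238.72.13.233: descend 1110111001001 ; hops seen [H1,H1] ; pick H1
  + 181.154.214.0/26 (H4) depth=26
  Q 238.72.0.0: descend 1110111001001 ; hops seen [H1,H1] ; pick H1
  Q 181.154.214.22: descend 10110101100110101101011000 ; hops seen [H1,H4,H4] ; pick H4
  + 183.170.151.0/24 (H2) depth=24
  + 231.122.235.0/24 (H2) depth=24
  + 181.154.208.0/20 (H0) depth=20

== LOOKUPS ==
["H1","H1","H4"]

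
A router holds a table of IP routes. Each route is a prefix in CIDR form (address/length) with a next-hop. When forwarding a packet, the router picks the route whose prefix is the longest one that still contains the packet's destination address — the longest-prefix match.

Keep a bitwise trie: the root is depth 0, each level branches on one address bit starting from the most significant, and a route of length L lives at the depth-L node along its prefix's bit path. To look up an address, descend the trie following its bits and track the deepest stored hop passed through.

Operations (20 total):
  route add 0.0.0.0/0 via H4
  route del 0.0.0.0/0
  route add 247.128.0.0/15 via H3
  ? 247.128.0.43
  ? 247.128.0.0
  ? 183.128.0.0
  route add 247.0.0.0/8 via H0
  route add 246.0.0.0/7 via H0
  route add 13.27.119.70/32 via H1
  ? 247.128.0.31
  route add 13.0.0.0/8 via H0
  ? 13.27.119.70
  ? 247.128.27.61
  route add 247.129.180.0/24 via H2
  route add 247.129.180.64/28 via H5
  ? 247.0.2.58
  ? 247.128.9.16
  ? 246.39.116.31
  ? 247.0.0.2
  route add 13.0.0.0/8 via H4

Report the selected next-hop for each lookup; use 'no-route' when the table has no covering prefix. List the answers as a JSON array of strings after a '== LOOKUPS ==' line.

Apply in order:
  + 0.0.0.0/0 (H4) depth=0
  - 0.0.0.0/0 clear@0
  + 247.128.0.0/15 (H3) depth=15
  ? 247.128.0.43  path d0:-→d1:-→d2:-→d3:-→d4:-→d5:-→d6:-→d7:-→d8:-→d9:-→d10:-→d11:-→d12:-→d13:-→d14:-→d15:H3  best=H3
  ? 247.128.0.0  path d0:-→d1:-→d2:-→d3:-→d4:-→d5:-→d6:-→d7:-→d8:-→d9:-→d10:-→d11:-→d12:-→d13:-→d14:-→d15:H3  best=H3
  ? 183.128.0.0  path d0:-→d1:-  best=no-route
  + 247.0.0.0/8 (H0) depth=8
  + 246.0.0.0/7 (H0) depth=7
  + 13.27.119.70/32 (H1) depth=32
  ? 247.128.0.31  path d0:-→d1:-→d2:-→d3:-→d4:-→d5:-→d6:-→d7:H0→d8:H0→d9:-→d10:-→d11:-→d12:-→d13:-→d14:-→d15:H3  best=H3
  + 13.0.0.0/8 (H0) depth=8
  ? 13.27.119.70  path d0:-→d1:-→d2:-→d3:-→d4:-→d5:-→d6:-→d7:-→d8:H0→d9:-→d10:-→d11:-→d12:-→d13:-→d14:-→d15:-→d16:-→d17:-→d18:-→d19:-→d20:-→d21:-→d22:-→d23:-→d24:-→d25:-→d26:-→d27:-→d28:-→d29:-→d30:-→d31:-→d32:H1  best=H1
  ? 247.128.27.61  path d0:-→d1:-→d2:-→d3:-→d4:-→d5:-→d6:-→d7:H0→d8:H0→d9:-→d10:-→d11:-→d12:-→d13:-→d14:-→d15:H3  best=H3
  + 247.129.180.0/24 (H2) depth=24
  + 247.129.180.64/28 (H5) depth=28
  ? 247.0.2.58  path d0:-→d1:-→d2:-→d3:-→d4:-→d5:-→d6:-→d7:H0→d8:H0  best=H0
  ? 247.128.9.16  path d0:-→d1:-→d2:-→d3:-→d4:-→d5:-→d6:-→d7:H0→d8:H0→d9:-→d10:-→d11:-→d12:-→d13:-→d14:-→d15:H3  best=H3
  ? 246.39.116.31  path d0:-→d1:-→d2:-→d3:-→d4:-→d5:-→d6:-→d7:H0  best=H0
  ? 247.0.0.2  path d0:-→d1:-→d2:-→d3:-→d4:-→d5:-→d6:-→d7:H0→d8:H0  best=H0
  + 13.0.0.0/8 (H4) depth=8

== LOOKUPS ==
["H3","H3","no-route","H3","H1","H3","H0","H3","H0","H0"]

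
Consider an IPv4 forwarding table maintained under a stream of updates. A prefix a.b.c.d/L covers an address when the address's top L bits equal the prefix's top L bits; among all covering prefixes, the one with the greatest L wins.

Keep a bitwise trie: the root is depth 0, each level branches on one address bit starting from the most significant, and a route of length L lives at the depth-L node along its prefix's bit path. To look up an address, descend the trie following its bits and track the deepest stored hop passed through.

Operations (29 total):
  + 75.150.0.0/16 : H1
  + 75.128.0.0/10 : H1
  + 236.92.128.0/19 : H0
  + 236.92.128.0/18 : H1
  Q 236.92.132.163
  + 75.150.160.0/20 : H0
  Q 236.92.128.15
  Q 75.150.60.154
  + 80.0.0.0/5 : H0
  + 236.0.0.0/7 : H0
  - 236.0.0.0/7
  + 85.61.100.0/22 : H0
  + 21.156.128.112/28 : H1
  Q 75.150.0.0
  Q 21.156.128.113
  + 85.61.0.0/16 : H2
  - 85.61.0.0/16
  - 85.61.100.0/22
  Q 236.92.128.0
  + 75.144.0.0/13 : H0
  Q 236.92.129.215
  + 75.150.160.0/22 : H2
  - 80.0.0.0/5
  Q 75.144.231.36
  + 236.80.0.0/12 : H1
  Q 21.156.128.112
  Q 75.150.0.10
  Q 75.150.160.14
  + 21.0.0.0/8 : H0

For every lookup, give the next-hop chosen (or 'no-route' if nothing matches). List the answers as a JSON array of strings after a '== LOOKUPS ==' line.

Process each operation:
  add 75.150.0.0/16 -> H1 at depth 16
  add 75.128.0.0/10 -> H1 at depth 10
  add 236.92.128.0/19 -> H0 at depth 19
  add 236.92.128.0/18 -> H1 at depth 18
  Q 236.92.132.163: descend 1110110001011100100 ; hops seen [H1,H0] ; pick H0
  add 75.150.160.0/20 -> H0 at depth 20
  Q 236.92.128.15: descend 1110110001011100100 ; hops seen [H1,H0] ; pick H0
  Q 75.150.60.154: descend 0100101110010110 ; hops seen [H1,H1] ; pick H1
  add 80.0.0.0/5 -> H0 at depth 5
  add 236.0.0.0/7 -> H0 at depth 7
  del 236.0.0.0/7 (clear depth 7)
  add 85.61.100.0/22 -> H0 at depth 22
  add 21.156.128.112/28 -> H1 at depth 28
  Q 75.150.0.0: descend 0100101110010110 ; hops seen [H1,H1] ; pick H1
  Q 21.156.128.113: descend 0001010110011100100000000111 ; hops seen [H1] ; pick H1
  add 85.61.0.0/16 -> H2 at depth 16
  del 85.61.0.0/16 (clear depth 16)
  del 85.61.100.0/22 (clear depth 22)
  Q 236.92.128.0: descend 1110110001011100100 ; hops seen [H1,H0] ; pick H0
  add 75.144.0.0/13 -> H0 at depth 13
  Q 236.92.129.215: descend 1110110001011100100 ; hops seen [H1,H0] ; pick H0
  add 75.150.160.0/22 -> H2 at depth 22
  del 80.0.0.0/5 (clear depth 5)
  Q 75.144.231.36: descend 0100101110010 ; hops seen [H1,H0] ; pick H0
  add 236.80.0.0/12 -> H1 at depth 12
  Q 21.156.128.112: descend 0001010110011100100000000111 ; hops seen [H1] ; pick H1
  Q 75.150.0.10: descend 0100101110010110 ; hops seen [H1,H0,H1] ; pick H1
  Q 75.150.160.14: descend 0100101110010110101000 ; hops seen [H1,H0,H1,H0,H2] ; pick H2
  add 21.0.0.0/8 -> H0 at depth 8

== LOOKUPS ==
["H0","H0","H1","H1","H1","H0","H0","H0","H1","H1","H2"]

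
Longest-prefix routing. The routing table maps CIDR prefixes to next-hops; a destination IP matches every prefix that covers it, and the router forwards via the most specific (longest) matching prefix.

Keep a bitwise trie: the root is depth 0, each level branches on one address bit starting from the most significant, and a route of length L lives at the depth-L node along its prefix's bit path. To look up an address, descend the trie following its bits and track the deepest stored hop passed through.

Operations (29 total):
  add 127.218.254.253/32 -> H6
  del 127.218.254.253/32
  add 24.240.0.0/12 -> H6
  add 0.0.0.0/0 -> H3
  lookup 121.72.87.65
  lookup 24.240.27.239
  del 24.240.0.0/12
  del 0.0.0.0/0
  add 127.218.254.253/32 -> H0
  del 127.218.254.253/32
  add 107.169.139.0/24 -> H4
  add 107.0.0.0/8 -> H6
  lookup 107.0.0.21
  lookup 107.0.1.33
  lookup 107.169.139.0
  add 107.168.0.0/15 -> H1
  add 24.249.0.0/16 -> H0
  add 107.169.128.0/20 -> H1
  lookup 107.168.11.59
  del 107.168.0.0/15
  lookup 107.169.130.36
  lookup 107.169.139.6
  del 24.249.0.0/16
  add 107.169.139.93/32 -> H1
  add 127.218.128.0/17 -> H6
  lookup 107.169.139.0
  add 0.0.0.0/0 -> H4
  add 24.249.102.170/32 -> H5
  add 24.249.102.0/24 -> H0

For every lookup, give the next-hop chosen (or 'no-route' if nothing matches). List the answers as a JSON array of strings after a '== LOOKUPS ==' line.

Process each operation:
  + 127.218.254.253/32 (H6) depth=32
  - 127.218.254.253/32 clear@32
  + 24.240.0.0/12 (H6) depth=12
  + 0.0.0.0/0 (H3) depth=0
  lookup 121.72.87.65: bits 01111 walk d0:H3→d1:-→d2:-→d3:-→d4:-→d5:- -> H3
  lookup 24.240.27.239: bits 000110001111 walk d0:H3→d1:-→d2:-→d3:-→d4:-→d5:-→d6:-→d7:-→d8:-→d9:-→d10:-→d11:-→d12:H6 -> H6
  - 24.240.0.0/12 clear@12
  - 0.0.0.0/0 clear@0
  + 127.218.254.253/32 (H0) depth=32
  - 127.218.254.253/32 clear@32
  + 107.169.139.0/24 (H4) depth=24
  + 107.0.0.0/8 (H6) depth=8
  lookup 107.0.0.21: bits 01101011 walk d0:-→d1:-→d2:-→d3:-→d4:-→d5:-→d6:-→d7:-→d8:H6 -> H6
  lookup 107.0.1.33: bits 01101011 walk d0:-→d1:-→d2:-→d3:-→d4:-→d5:-→d6:-→d7:-→d8:H6 -> H6
  lookup 107.169.139.0: bits 011010111010100110001011 walk d0:-→d1:-→d2:-→d3:-→d4:-→d5:-→d6:-→d7:-→d8:H6→d9:-→d10:-→d11:-→d12:-→d13:-→d14:-→d15:-→d16:-→d17:-→d18:-→d19:-→d20:-→d21:-→d22:-→d23:-→d24:H4 -> H4
  + 107.168.0.0/15 (H1) depth=15
  + 24.249.0.0/16 (H0) depth=16
  + 107.169.128.0/20 (H1) depth=20
  lookup 107.168.11.59: bits 011010111010100 walk d0:-→d1:-→d2:-→d3:-→d4:-→d5:-→d6:-→d7:-→d8:H6→d9:-→d10:-→d11:-→d12:-→d13:-→d14:-→d15:H1 -> H1
  - 107.168.0.0/15 clear@15
  lookup 107.169.130.36: bits 01101011101010011000 walk d0:-→d1:-→d2:-→d3:-→d4:-→d5:-→d6:-→d7:-→d8:H6→d9:-→d10:-→d11:-→d12:-→d13:-→d14:-→d15:-→d16:-→d17:-→d18:-→d19:-→d20:H1 -> H1
  lookup 107.169.139.6: bits 011010111010100110001011 walk d0:-→d1:-→d2:-→d3:-→d4:-→d5:-→d6:-→d7:-→d8:H6→d9:-→d10:-→d11:-→d12:-→d13:-→d14:-→d15:-→d16:-→d17:-→d18:-→d19:-→d20:H1→d21:-→d22:-→d23:-→d24:H4 -> H4
  - 24.249.0.0/16 clear@16
  + 107.169.139.93/32 (H1) depth=32
  + 127.218.128.0/17 (H6) depth=17
  lookup 107.169.139.0: bits 0110101110101001100010110 walk d0:-→d1:-→d2:-→d3:-→d4:-→d5:-→d6:-→d7:-→d8:H6→d9:-→d10:-→d11:-→d12:-→d13:-→d14:-→d15:-→d16:-→d17:-→d18:-→d19:-→d20:H1→d21:-→d22:-→d23:-→d24:H4→d25:- -> H4
  + 0.0.0.0/0 (H4) depth=0
  + 24.249.102.170/32 (H5) depth=32
  + 24.249.102.0/24 (H0) depth=24

== LOOKUPS ==
["H3","H6","H6","H6","H4","H1","H1","H4","H4"]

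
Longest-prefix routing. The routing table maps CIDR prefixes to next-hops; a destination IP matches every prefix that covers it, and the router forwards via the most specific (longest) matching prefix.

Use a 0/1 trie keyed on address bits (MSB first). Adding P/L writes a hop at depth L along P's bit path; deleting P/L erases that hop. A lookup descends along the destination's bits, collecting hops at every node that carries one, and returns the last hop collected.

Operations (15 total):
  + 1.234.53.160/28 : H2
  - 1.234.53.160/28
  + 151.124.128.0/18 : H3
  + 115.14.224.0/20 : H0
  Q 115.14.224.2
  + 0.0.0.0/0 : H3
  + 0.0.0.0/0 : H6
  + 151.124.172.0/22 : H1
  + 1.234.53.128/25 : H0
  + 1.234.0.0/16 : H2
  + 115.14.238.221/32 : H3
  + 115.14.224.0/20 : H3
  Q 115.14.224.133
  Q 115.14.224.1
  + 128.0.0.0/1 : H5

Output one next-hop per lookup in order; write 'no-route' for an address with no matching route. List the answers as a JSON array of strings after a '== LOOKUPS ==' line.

Trace:
  + 1.234.53.160/28 (H2) depth=28
  - 1.234.53.160/28 clear@28
  + 151.124.128.0/18 (H3) depth=18
  + 115.14.224.0/20 (H0) depth=20
  lookup 115.14.224.2: bits 01110011000011101110 walk d0:-→d1:-→d2:-→d3:-→d4:-→d5:-→d6:-→d7:-→d8:-→d9:-→d10:-→d11:-→d12:-→d13:-→d14:-→d15:-→d16:-→d17:-→d18:-→d19:-→d20:H0 -> H0
  + 0.0.0.0/0 (H3) depth=0
  + 0.0.0.0/0 (H6) depth=0
  + 151.124.172.0/22 (H1) depth=22
  + 1.234.53.128/25 (H0) depth=25
  + 1.234.0.0/16 (H2) depth=16
  + 115.14.238.221/32 (H3) depth=32
  + 115.14.224.0/20 (H3) depth=20
  lookup 115.14.224.133: bits 01110011000011101110 walk d0:H6→d1:-→d2:-→d3:-→d4:-→d5:-→d6:-→d7:-→d8:-→d9:-→d10:-→d11:-→d12:-→d13:-→d14:-→d15:-→d16:-→d17:-→d18:-→d19:-→d20:H3 -> H3
  lookup 115.14.224.1: bits 01110011000011101110 walk d0:H6→d1:-→d2:-→d3:-→d4:-→d5:-→d6:-→d7:-→d8:-→d9:-→d10:-→d11:-→d12:-→d13:-→d14:-→d15:-→d16:-→d17:-→d18:-→d19:-→d20:H3 -> H3
  + 128.0.0.0/1 (H5) depth=1

== LOOKUPS ==
["H0","H3","H3"]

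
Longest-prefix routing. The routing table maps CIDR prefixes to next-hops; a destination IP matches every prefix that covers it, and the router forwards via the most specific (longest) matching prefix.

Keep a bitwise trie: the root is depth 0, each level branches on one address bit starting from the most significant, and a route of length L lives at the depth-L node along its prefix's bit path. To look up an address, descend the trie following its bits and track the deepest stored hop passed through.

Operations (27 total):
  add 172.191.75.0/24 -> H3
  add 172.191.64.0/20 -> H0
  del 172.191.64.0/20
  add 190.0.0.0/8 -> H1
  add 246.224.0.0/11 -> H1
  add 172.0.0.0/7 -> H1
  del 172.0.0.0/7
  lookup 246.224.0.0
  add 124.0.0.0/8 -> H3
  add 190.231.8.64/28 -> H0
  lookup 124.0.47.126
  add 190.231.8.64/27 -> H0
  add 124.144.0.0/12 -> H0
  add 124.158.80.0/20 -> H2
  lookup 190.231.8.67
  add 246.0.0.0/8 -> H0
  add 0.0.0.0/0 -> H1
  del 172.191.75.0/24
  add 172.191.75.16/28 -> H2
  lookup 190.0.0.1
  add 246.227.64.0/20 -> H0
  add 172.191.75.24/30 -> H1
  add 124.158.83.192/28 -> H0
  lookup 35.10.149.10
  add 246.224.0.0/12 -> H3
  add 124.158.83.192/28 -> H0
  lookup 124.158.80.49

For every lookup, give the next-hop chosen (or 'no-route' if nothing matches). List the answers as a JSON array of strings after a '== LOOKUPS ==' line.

Process each operation:
  add 172.191.75.0/24 -> H3 at depth 24
  add 172.191.64.0/20 -> H0 at depth 20
  del 172.191.64.0/20 (clear depth 20)
  add 190.0.0.0/8 -> H1 at depth 8
  add 246.224.0.0/11 -> H1 at depth 11
  add 172.0.0.0/7 -> H1 at depth 7
  del 172.0.0.0/7 (clear depth 7)
  lookup 246.224.0.0: bits 11110110111 walk d0:-→d1:-→d2:-→d3:-→d4:-→d5:-→d6:-→d7:-→d8:-→d9:-→d10:-→d11:H1 -> H1
  add 124.0.0.0/8 -> H3 at depth 8
  add 190.231.8.64/28 -> H0 at depth 28
  lookup 124.0.47.126: bits 01111100 walk d0:-→d1:-→d2:-→d3:-→d4:-→d5:-→d6:-→d7:-→d8:H3 -> H3
  add 190.231.8.64/27 -> H0 at depth 27
  add 124.144.0.0/12 -> H0 at depth 12
  add 124.158.80.0/20 -> H2 at depth 20
  lookup 190.231.8.67: bits 1011111011100111000010000100 walk d0:-→d1:-→d2:-→d3:-→d4:-→d5:-→d6:-→d7:-→d8:H1→d9:-→d10:-→d11:-→d12:-→d13:-→d14:-→d15:-→d16:-→d17:-→d18:-→d19:-→d20:-→d21:-→d22:-→d23:-→d24:-→d25:-→d26:-→d27:H0→d28:H0 -> H0
  add 246.0.0.0/8 -> H0 at depth 8
  add 0.0.0.0/0 -> H1 at depth 0
  del 172.191.75.0/24 (clear depth 24)
  add 172.191.75.16/28 -> H2 at depth 28
  lookup 190.0.0.1: bits 10111110 walk d0:H1→d1:-→d2:-→d3:-→d4:-→d5:-→d6:-→d7:-→d8:H1 -> H1
  add 246.227.64.0/20 -> H0 at depth 20
  add 172.191.75.24/30 -> H1 at depth 30
  add 124.158.83.192/28 -> H0 at depth 28
  lookup 35.10.149.10: bits 0 walk d0:H1→d1:- -> H1
  add 246.224.0.0/12 -> H3 at depth 12
  add 124.158.83.192/28 -> H0 at depth 28
  lookup 124.158.80.49: bits 0111110010011110010100 walk d0:H1→d1:-→d2:-→d3:-→d4:-→d5:-→d6:-→d7:-→d8:H3→d9:-→d10:-→d11:-→d12:H0→d13:-→d14:-→d15:-→d16:-→d17:-→d18:-→d19:-→d20:H2→d21:-→d22:- -> H2

== LOOKUPS ==
["H1","H3","H0","H1","H1","H2"]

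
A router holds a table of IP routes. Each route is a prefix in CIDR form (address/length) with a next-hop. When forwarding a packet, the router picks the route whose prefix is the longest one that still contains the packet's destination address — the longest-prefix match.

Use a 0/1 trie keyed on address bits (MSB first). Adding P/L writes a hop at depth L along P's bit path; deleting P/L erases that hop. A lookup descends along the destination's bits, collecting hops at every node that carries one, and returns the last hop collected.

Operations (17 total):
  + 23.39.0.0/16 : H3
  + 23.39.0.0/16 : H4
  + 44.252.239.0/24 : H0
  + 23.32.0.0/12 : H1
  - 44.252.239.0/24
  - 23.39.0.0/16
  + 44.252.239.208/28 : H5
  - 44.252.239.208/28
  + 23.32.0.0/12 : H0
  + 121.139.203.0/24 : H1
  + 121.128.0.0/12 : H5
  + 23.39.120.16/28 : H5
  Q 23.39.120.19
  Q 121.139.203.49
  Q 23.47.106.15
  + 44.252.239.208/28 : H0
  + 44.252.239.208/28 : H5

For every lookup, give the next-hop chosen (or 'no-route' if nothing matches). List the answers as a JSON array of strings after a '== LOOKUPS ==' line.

Process each operation:
  + 23.39.0.0/16 (H3) depth=16
  + 23.39.0.0/16 (H4) depth=16
  + 44.252.239.0/24 (H0) depth=24
  + 23.32.0.0/12 (H1) depth=12
  - 44.252.239.0/24 clear@24
  - 23.39.0.0/16 clear@16
  + 44.252.239.208/28 (H5) depth=28
  - 44.252.239.208/28 clear@28
  + 23.32.0.0/12 (H0) depth=12
  + 121.139.203.0/24 (H1) depth=24
  + 121.128.0.0/12 (H5) depth=12
  + 23.39.120.16/28 (H5) depth=28
  Q 23.39.120.19: descend 0001011100100111011110000001 ; hops seen [H0,H5] ; pick H5
  Q 121.139.203.49: descend 011110011000101111001011 ; hops seen [H5,H1] ; pick H1
  Q 23.47.106.15: descend 000101110010 ; hops seen [H0] ; pick H0
  + 44.252.239.208/28 (H0) depth=28
  + 44.252.239.208/28 (H5) depth=28

== LOOKUPS ==
["H5","H1","H0"]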